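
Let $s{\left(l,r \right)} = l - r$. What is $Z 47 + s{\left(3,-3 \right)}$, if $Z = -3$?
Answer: $-135$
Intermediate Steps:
$Z 47 + s{\left(3,-3 \right)} = \left(-3\right) 47 + \left(3 - -3\right) = -141 + \left(3 + 3\right) = -141 + 6 = -135$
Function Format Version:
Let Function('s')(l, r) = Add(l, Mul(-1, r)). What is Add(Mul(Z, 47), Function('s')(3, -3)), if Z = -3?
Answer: -135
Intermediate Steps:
Add(Mul(Z, 47), Function('s')(3, -3)) = Add(Mul(-3, 47), Add(3, Mul(-1, -3))) = Add(-141, Add(3, 3)) = Add(-141, 6) = -135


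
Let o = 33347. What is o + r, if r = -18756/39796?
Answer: 331764614/9949 ≈ 33347.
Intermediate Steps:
r = -4689/9949 (r = -18756*1/39796 = -4689/9949 ≈ -0.47130)
o + r = 33347 - 4689/9949 = 331764614/9949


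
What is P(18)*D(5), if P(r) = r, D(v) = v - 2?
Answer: 54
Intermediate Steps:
D(v) = -2 + v
P(18)*D(5) = 18*(-2 + 5) = 18*3 = 54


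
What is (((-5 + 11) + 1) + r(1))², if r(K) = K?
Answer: 64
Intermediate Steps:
(((-5 + 11) + 1) + r(1))² = (((-5 + 11) + 1) + 1)² = ((6 + 1) + 1)² = (7 + 1)² = 8² = 64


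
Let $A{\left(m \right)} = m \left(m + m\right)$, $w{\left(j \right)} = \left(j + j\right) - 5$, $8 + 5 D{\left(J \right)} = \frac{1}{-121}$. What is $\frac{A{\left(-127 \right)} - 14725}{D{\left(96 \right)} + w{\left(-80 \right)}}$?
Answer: $- \frac{10607465}{100794} \approx -105.24$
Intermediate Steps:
$D{\left(J \right)} = - \frac{969}{605}$ ($D{\left(J \right)} = - \frac{8}{5} + \frac{1}{5 \left(-121\right)} = - \frac{8}{5} + \frac{1}{5} \left(- \frac{1}{121}\right) = - \frac{8}{5} - \frac{1}{605} = - \frac{969}{605}$)
$w{\left(j \right)} = -5 + 2 j$ ($w{\left(j \right)} = 2 j - 5 = -5 + 2 j$)
$A{\left(m \right)} = 2 m^{2}$ ($A{\left(m \right)} = m 2 m = 2 m^{2}$)
$\frac{A{\left(-127 \right)} - 14725}{D{\left(96 \right)} + w{\left(-80 \right)}} = \frac{2 \left(-127\right)^{2} - 14725}{- \frac{969}{605} + \left(-5 + 2 \left(-80\right)\right)} = \frac{2 \cdot 16129 - 14725}{- \frac{969}{605} - 165} = \frac{32258 - 14725}{- \frac{969}{605} - 165} = \frac{17533}{- \frac{100794}{605}} = 17533 \left(- \frac{605}{100794}\right) = - \frac{10607465}{100794}$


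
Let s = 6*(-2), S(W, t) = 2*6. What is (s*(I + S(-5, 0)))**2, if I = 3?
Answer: 32400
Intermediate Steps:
S(W, t) = 12
s = -12
(s*(I + S(-5, 0)))**2 = (-12*(3 + 12))**2 = (-12*15)**2 = (-180)**2 = 32400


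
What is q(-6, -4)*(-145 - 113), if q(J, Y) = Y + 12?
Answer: -2064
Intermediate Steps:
q(J, Y) = 12 + Y
q(-6, -4)*(-145 - 113) = (12 - 4)*(-145 - 113) = 8*(-258) = -2064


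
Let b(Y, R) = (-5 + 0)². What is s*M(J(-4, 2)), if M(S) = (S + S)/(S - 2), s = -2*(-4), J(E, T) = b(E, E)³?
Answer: 250000/15623 ≈ 16.002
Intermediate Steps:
b(Y, R) = 25 (b(Y, R) = (-5)² = 25)
J(E, T) = 15625 (J(E, T) = 25³ = 15625)
s = 8
M(S) = 2*S/(-2 + S) (M(S) = (2*S)/(-2 + S) = 2*S/(-2 + S))
s*M(J(-4, 2)) = 8*(2*15625/(-2 + 15625)) = 8*(2*15625/15623) = 8*(2*15625*(1/15623)) = 8*(31250/15623) = 250000/15623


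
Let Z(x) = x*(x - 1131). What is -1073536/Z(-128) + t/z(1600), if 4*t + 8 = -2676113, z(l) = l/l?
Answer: -3369269887/5036 ≈ -6.6904e+5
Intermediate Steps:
z(l) = 1
t = -2676121/4 (t = -2 + (¼)*(-2676113) = -2 - 2676113/4 = -2676121/4 ≈ -6.6903e+5)
Z(x) = x*(-1131 + x)
-1073536/Z(-128) + t/z(1600) = -1073536*(-1/(128*(-1131 - 128))) - 2676121/4/1 = -1073536/((-128*(-1259))) - 2676121/4*1 = -1073536/161152 - 2676121/4 = -1073536*1/161152 - 2676121/4 = -8387/1259 - 2676121/4 = -3369269887/5036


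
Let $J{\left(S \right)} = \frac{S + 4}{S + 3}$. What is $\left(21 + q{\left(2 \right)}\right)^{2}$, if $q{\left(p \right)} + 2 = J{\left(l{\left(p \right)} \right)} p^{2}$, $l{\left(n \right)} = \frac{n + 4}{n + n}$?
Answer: $\frac{46225}{81} \approx 570.68$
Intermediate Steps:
$l{\left(n \right)} = \frac{4 + n}{2 n}$
$J{\left(S \right)} = \frac{4 + S}{3 + S}$
$q{\left(p \right)} = -2 + \frac{p^{2} \left(4 + \frac{4 + p}{2 p}\right)}{3 + \frac{4 + p}{2 p}}$ ($q{\left(p \right)} = -2 + \frac{4 + \frac{4 + p}{2 p}}{3 + \frac{4 + p}{2 p}} p^{2} = -2 + \frac{p^{2} \left(4 + \frac{4 + p}{2 p}\right)}{3 + \frac{4 + p}{2 p}}$)
$\left(21 + q{\left(2 \right)}\right)^{2} = \left(21 + \frac{-8 - 28 + 2^{2} \left(4 + 9 \cdot 2\right)}{4 + 7 \cdot 2}\right)^{2} = \left(21 + \frac{-8 - 28 + 4 \left(4 + 18\right)}{4 + 14}\right)^{2} = \left(21 + \frac{-8 - 28 + 4 \cdot 22}{18}\right)^{2} = \left(21 + \frac{-8 - 28 + 88}{18}\right)^{2} = \left(21 + \frac{1}{18} \cdot 52\right)^{2} = \left(21 + \frac{26}{9}\right)^{2} = \left(\frac{215}{9}\right)^{2} = \frac{46225}{81}$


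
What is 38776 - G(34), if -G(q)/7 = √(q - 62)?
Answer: 38776 + 14*I*√7 ≈ 38776.0 + 37.041*I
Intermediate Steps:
G(q) = -7*√(-62 + q) (G(q) = -7*√(q - 62) = -7*√(-62 + q))
38776 - G(34) = 38776 - (-7)*√(-62 + 34) = 38776 - (-7)*√(-28) = 38776 - (-7)*2*I*√7 = 38776 - (-14)*I*√7 = 38776 + 14*I*√7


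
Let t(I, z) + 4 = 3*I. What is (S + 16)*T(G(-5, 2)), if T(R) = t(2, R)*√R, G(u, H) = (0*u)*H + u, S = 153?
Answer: 338*I*√5 ≈ 755.79*I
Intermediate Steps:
t(I, z) = -4 + 3*I
G(u, H) = u (G(u, H) = 0*H + u = 0 + u = u)
T(R) = 2*√R (T(R) = (-4 + 3*2)*√R = (-4 + 6)*√R = 2*√R)
(S + 16)*T(G(-5, 2)) = (153 + 16)*(2*√(-5)) = 169*(2*(I*√5)) = 169*(2*I*√5) = 338*I*√5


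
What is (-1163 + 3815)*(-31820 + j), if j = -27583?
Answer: -157536756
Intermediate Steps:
(-1163 + 3815)*(-31820 + j) = (-1163 + 3815)*(-31820 - 27583) = 2652*(-59403) = -157536756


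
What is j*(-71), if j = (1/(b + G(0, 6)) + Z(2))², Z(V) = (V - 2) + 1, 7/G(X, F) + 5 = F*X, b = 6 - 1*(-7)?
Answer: -281799/3364 ≈ -83.769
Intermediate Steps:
b = 13 (b = 6 + 7 = 13)
G(X, F) = 7/(-5 + F*X)
Z(V) = -1 + V (Z(V) = (-2 + V) + 1 = -1 + V)
j = 3969/3364 (j = (1/(13 + 7/(-5 + 6*0)) + (-1 + 2))² = (1/(13 + 7/(-5 + 0)) + 1)² = (1/(13 + 7/(-5)) + 1)² = (1/(13 + 7*(-⅕)) + 1)² = (1/(13 - 7/5) + 1)² = (1/(58/5) + 1)² = (5/58 + 1)² = (63/58)² = 3969/3364 ≈ 1.1798)
j*(-71) = (3969/3364)*(-71) = -281799/3364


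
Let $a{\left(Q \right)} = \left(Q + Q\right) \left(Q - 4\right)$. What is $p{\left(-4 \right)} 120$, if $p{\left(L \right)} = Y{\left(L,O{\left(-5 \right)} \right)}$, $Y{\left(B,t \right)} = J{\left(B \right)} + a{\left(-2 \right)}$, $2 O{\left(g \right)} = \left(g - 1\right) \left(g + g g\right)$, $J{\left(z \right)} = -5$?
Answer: $2280$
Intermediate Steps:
$O{\left(g \right)} = \frac{\left(-1 + g\right) \left(g + g^{2}\right)}{2}$ ($O{\left(g \right)} = \frac{\left(g - 1\right) \left(g + g g\right)}{2} = \frac{\left(-1 + g\right) \left(g + g^{2}\right)}{2}$)
$a{\left(Q \right)} = 2 Q \left(-4 + Q\right)$
$Y{\left(B,t \right)} = 19$ ($Y{\left(B,t \right)} = -5 + 2 \left(-2\right) \left(-4 - 2\right) = -5 + 2 \left(-2\right) \left(-6\right) = -5 + 24 = 19$)
$p{\left(L \right)} = 19$
$p{\left(-4 \right)} 120 = 19 \cdot 120 = 2280$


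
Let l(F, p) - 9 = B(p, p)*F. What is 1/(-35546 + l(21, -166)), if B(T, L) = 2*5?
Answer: -1/35327 ≈ -2.8307e-5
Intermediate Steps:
B(T, L) = 10
l(F, p) = 9 + 10*F
1/(-35546 + l(21, -166)) = 1/(-35546 + (9 + 10*21)) = 1/(-35546 + (9 + 210)) = 1/(-35546 + 219) = 1/(-35327) = -1/35327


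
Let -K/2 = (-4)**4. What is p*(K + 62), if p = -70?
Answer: 31500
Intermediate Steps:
K = -512 (K = -2*(-4)**4 = -2*256 = -512)
p*(K + 62) = -70*(-512 + 62) = -70*(-450) = 31500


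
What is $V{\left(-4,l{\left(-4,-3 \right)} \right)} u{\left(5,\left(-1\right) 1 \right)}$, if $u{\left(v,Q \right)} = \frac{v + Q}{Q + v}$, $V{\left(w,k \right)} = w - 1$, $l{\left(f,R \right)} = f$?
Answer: $-5$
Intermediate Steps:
$V{\left(w,k \right)} = -1 + w$ ($V{\left(w,k \right)} = w - 1 = -1 + w$)
$u{\left(v,Q \right)} = 1$ ($u{\left(v,Q \right)} = \frac{Q + v}{Q + v} = 1$)
$V{\left(-4,l{\left(-4,-3 \right)} \right)} u{\left(5,\left(-1\right) 1 \right)} = \left(-1 - 4\right) 1 = \left(-5\right) 1 = -5$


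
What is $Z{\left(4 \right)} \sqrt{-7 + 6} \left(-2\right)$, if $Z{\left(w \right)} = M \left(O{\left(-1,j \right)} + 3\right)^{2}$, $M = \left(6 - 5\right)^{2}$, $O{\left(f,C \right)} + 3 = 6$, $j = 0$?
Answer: $- 72 i \approx - 72.0 i$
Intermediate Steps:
$O{\left(f,C \right)} = 3$ ($O{\left(f,C \right)} = -3 + 6 = 3$)
$M = 1$ ($M = 1^{2} = 1$)
$Z{\left(w \right)} = 36$ ($Z{\left(w \right)} = 1 \left(3 + 3\right)^{2} = 1 \cdot 6^{2} = 1 \cdot 36 = 36$)
$Z{\left(4 \right)} \sqrt{-7 + 6} \left(-2\right) = 36 \sqrt{-7 + 6} \left(-2\right) = 36 \sqrt{-1} \left(-2\right) = 36 i \left(-2\right) = - 72 i$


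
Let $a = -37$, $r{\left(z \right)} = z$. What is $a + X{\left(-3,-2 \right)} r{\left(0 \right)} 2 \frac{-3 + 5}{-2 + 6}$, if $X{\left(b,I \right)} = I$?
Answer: $-37$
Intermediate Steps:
$a + X{\left(-3,-2 \right)} r{\left(0 \right)} 2 \frac{-3 + 5}{-2 + 6} = -37 - 2 \cdot 0 \cdot 2 \frac{-3 + 5}{-2 + 6} = -37 - 2 \cdot 0 \cdot \frac{2}{4} = -37 - 2 \cdot 0 \cdot 2 \cdot \frac{1}{4} = -37 - 2 \cdot 0 \cdot \frac{1}{2} = -37 - 0 = -37 + 0 = -37$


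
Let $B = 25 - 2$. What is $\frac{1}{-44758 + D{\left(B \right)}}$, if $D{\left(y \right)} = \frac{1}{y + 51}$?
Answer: $- \frac{74}{3312091} \approx -2.2342 \cdot 10^{-5}$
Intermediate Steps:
$B = 23$
$D{\left(y \right)} = \frac{1}{51 + y}$
$\frac{1}{-44758 + D{\left(B \right)}} = \frac{1}{-44758 + \frac{1}{51 + 23}} = \frac{1}{-44758 + \frac{1}{74}} = \frac{1}{- \frac{3312091}{74}} = - \frac{74}{3312091}$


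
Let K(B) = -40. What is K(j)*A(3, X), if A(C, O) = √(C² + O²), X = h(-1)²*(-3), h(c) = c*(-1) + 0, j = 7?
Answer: -120*√2 ≈ -169.71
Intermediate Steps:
h(c) = -c (h(c) = -c + 0 = -c)
X = -3 (X = (-1*(-1))²*(-3) = 1²*(-3) = 1*(-3) = -3)
K(j)*A(3, X) = -40*√(3² + (-3)²) = -40*√(9 + 9) = -120*√2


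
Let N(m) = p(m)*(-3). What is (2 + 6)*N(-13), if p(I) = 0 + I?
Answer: 312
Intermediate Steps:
p(I) = I
N(m) = -3*m (N(m) = m*(-3) = -3*m)
(2 + 6)*N(-13) = (2 + 6)*(-3*(-13)) = 8*39 = 312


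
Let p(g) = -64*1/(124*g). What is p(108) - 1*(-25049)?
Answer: 20966009/837 ≈ 25049.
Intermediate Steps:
p(g) = -16/(31*g)
p(108) - 1*(-25049) = -16/31/108 - 1*(-25049) = -16/31*1/108 + 25049 = -4/837 + 25049 = 20966009/837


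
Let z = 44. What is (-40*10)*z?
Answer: -17600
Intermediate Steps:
(-40*10)*z = -40*10*44 = -400*44 = -17600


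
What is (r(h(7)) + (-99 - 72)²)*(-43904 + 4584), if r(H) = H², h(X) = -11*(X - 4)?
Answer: -1192575600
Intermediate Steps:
h(X) = 44 - 11*X (h(X) = -11*(-4 + X) = 44 - 11*X)
(r(h(7)) + (-99 - 72)²)*(-43904 + 4584) = ((44 - 11*7)² + (-99 - 72)²)*(-43904 + 4584) = ((44 - 77)² + (-171)²)*(-39320) = ((-33)² + 29241)*(-39320) = (1089 + 29241)*(-39320) = 30330*(-39320) = -1192575600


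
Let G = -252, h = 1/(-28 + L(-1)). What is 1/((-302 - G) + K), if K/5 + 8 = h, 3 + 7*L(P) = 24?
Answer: -5/451 ≈ -0.011086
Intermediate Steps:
L(P) = 3 (L(P) = -3/7 + (⅐)*24 = -3/7 + 24/7 = 3)
h = -1/25 (h = 1/(-28 + 3) = 1/(-25) = -1/25 ≈ -0.040000)
K = -201/5 (K = -40 + 5*(-1/25) = -40 - ⅕ = -201/5 ≈ -40.200)
1/((-302 - G) + K) = 1/((-302 - 1*(-252)) - 201/5) = 1/((-302 + 252) - 201/5) = 1/(-50 - 201/5) = 1/(-451/5) = -5/451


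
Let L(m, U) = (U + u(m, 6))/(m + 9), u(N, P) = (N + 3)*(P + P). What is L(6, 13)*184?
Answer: 22264/15 ≈ 1484.3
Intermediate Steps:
u(N, P) = 2*P*(3 + N) (u(N, P) = (3 + N)*(2*P) = 2*P*(3 + N))
L(m, U) = (36 + U + 12*m)/(9 + m) (L(m, U) = (U + 2*6*(3 + m))/(m + 9) = (U + (36 + 12*m))/(9 + m) = (36 + U + 12*m)/(9 + m))
L(6, 13)*184 = ((36 + 13 + 12*6)/(9 + 6))*184 = ((36 + 13 + 72)/15)*184 = ((1/15)*121)*184 = (121/15)*184 = 22264/15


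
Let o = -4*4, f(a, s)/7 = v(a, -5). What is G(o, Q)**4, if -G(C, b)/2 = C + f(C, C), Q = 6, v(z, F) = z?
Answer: 4294967296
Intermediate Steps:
f(a, s) = 7*a
o = -16
G(C, b) = -16*C (G(C, b) = -2*(C + 7*C) = -16*C)
G(o, Q)**4 = (-16*(-16))**4 = 256**4 = 4294967296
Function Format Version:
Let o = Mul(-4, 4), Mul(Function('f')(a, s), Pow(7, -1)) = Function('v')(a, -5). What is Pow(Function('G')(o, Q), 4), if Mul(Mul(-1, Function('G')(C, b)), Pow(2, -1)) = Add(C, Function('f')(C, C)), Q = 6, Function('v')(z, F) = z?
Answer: 4294967296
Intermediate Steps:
Function('f')(a, s) = Mul(7, a)
o = -16
Function('G')(C, b) = Mul(-16, C) (Function('G')(C, b) = Mul(-2, Add(C, Mul(7, C))) = Mul(-2, Mul(8, C)) = Mul(-16, C))
Pow(Function('G')(o, Q), 4) = Pow(Mul(-16, -16), 4) = Pow(256, 4) = 4294967296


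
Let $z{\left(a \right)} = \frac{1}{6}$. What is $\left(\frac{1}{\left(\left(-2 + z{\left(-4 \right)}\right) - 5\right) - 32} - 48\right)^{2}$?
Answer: $\frac{125216100}{54289} \approx 2306.5$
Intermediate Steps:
$z{\left(a \right)} = \frac{1}{6}$
$\left(\frac{1}{\left(\left(-2 + z{\left(-4 \right)}\right) - 5\right) - 32} - 48\right)^{2} = \left(\frac{1}{\left(\left(-2 + \frac{1}{6}\right) - 5\right) - 32} - 48\right)^{2} = \left(\frac{1}{\left(- \frac{11}{6} - 5\right) - 32} - 48\right)^{2} = \left(\frac{1}{- \frac{41}{6} - 32} - 48\right)^{2} = \left(\frac{1}{- \frac{233}{6}} - 48\right)^{2} = \left(- \frac{6}{233} - 48\right)^{2} = \left(- \frac{11190}{233}\right)^{2} = \frac{125216100}{54289}$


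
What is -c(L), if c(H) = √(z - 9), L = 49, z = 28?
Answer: -√19 ≈ -4.3589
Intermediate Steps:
c(H) = √19 (c(H) = √(28 - 9) = √19)
-c(L) = -√19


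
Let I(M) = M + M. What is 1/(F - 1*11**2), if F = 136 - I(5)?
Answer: 1/5 ≈ 0.20000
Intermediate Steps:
I(M) = 2*M
F = 126 (F = 136 - 2*5 = 136 - 1*10 = 136 - 10 = 126)
1/(F - 1*11**2) = 1/(126 - 1*11**2) = 1/(126 - 1*121) = 1/(126 - 121) = 1/5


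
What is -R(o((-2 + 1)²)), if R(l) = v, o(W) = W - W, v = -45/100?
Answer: 9/20 ≈ 0.45000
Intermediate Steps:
v = -9/20 (v = -45*1/100 = -9/20 ≈ -0.45000)
o(W) = 0
R(l) = -9/20
-R(o((-2 + 1)²)) = -1*(-9/20) = 9/20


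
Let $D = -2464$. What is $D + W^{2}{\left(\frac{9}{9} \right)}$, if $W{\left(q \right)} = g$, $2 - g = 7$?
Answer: $-2439$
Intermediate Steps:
$g = -5$ ($g = 2 - 7 = -5$)
$W{\left(q \right)} = -5$
$D + W^{2}{\left(\frac{9}{9} \right)} = -2464 + \left(-5\right)^{2} = -2464 + 25 = -2439$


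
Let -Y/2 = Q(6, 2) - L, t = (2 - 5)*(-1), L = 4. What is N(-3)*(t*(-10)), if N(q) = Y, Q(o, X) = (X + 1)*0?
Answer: -240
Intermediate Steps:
t = 3 (t = -3*(-1) = 3)
Q(o, X) = 0 (Q(o, X) = (1 + X)*0 = 0)
Y = 8 (Y = -2*(0 - 1*4) = -2*(0 - 4) = -2*(-4) = 8)
N(q) = 8
N(-3)*(t*(-10)) = 8*(3*(-10)) = 8*(-30) = -240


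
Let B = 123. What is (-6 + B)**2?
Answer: 13689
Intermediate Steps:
(-6 + B)**2 = (-6 + 123)**2 = 117**2 = 13689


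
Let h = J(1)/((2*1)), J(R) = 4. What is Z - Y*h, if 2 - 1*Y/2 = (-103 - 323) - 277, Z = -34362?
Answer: -37182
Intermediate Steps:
h = 2 (h = 4/((2*1)) = 4/2 = 4*(1/2) = 2)
Y = 1410 (Y = 4 - 2*((-103 - 323) - 277) = 4 - 2*(-426 - 277) = 4 - 2*(-703) = 4 + 1406 = 1410)
Z - Y*h = -34362 - 1410*2 = -34362 - 1*2820 = -34362 - 2820 = -37182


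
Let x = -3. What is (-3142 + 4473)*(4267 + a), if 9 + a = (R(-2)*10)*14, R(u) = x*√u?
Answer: 5667398 - 559020*I*√2 ≈ 5.6674e+6 - 7.9057e+5*I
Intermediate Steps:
R(u) = -3*√u
a = -9 - 420*I*√2 (a = -9 + (-3*I*√2*10)*14 = -9 - 30*I*√2*14 = -9 - 420*I*√2 ≈ -9.0 - 593.97*I)
(-3142 + 4473)*(4267 + a) = (-3142 + 4473)*(4267 + (-9 - 420*I*√2)) = 1331*(4258 - 420*I*√2) = 5667398 - 559020*I*√2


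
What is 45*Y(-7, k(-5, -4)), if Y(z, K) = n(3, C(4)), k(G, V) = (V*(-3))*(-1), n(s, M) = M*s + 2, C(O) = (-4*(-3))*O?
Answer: 6570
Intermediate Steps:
C(O) = 12*O
n(s, M) = 2 + M*s
k(G, V) = 3*V (k(G, V) = -3*V*(-1) = 3*V)
Y(z, K) = 146 (Y(z, K) = 2 + (12*4)*3 = 2 + 48*3 = 2 + 144 = 146)
45*Y(-7, k(-5, -4)) = 45*146 = 6570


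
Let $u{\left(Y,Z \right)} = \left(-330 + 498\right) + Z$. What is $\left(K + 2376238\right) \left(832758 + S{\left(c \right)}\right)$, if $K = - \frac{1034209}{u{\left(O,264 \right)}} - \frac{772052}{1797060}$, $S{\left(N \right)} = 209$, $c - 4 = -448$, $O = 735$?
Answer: $\frac{127921920465059984371}{64694160} \approx 1.9773 \cdot 10^{12}$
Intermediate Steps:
$c = -444$ ($c = 4 - 448 = -444$)
$u{\left(Y,Z \right)} = 168 + Z$
$K = - \frac{154905762667}{64694160}$ ($K = - \frac{1034209}{168 + 264} - \frac{772052}{1797060} = - \frac{1034209}{432} - \frac{193013}{449265} = - \frac{154905762667}{64694160} \approx -2394.4$)
$\left(K + 2376238\right) \left(832758 + S{\left(c \right)}\right) = \left(- \frac{154905762667}{64694160} + 2376238\right) \left(832758 + 209\right) = \frac{153573815607413}{64694160} \cdot 832967 = \frac{127921920465059984371}{64694160}$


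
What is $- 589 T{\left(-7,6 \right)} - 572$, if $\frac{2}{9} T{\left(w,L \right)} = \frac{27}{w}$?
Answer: $\frac{135119}{14} \approx 9651.4$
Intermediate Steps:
$T{\left(w,L \right)} = \frac{243}{2 w}$ ($T{\left(w,L \right)} = \frac{9 \frac{27}{w}}{2} = \frac{243}{2 w}$)
$- 589 T{\left(-7,6 \right)} - 572 = - 589 \frac{243}{2 \left(-7\right)} - 572 = - 589 \cdot \frac{243}{2} \left(- \frac{1}{7}\right) - 572 = \left(-589\right) \left(- \frac{243}{14}\right) - 572 = \frac{143127}{14} - 572 = \frac{135119}{14}$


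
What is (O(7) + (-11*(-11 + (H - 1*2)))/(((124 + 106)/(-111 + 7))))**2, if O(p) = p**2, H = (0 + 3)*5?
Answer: 45954841/13225 ≈ 3474.8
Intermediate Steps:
H = 15 (H = 3*5 = 15)
(O(7) + (-11*(-11 + (H - 1*2)))/(((124 + 106)/(-111 + 7))))**2 = (7**2 + (-11*(-11 + (15 - 1*2)))/(((124 + 106)/(-111 + 7))))**2 = (49 + (-11*(-11 + (15 - 2)))/((230/(-104))))**2 = (49 + (-11*(-11 + 13))/((230*(-1/104))))**2 = (49 + (-11*2)/(-115/52))**2 = (49 - 22*(-52/115))**2 = (49 + 1144/115)**2 = (6779/115)**2 = 45954841/13225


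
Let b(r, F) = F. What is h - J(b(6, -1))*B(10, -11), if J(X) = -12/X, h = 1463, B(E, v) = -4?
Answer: 1511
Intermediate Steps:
h - J(b(6, -1))*B(10, -11) = 1463 - (-12/(-1))*(-4) = 1463 - (-12*(-1))*(-4) = 1463 - 12*(-4) = 1463 - 1*(-48) = 1463 + 48 = 1511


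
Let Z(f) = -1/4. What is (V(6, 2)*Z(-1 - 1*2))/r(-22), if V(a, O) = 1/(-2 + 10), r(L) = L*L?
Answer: -1/15488 ≈ -6.4566e-5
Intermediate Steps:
r(L) = L**2
V(a, O) = 1/8
Z(f) = -1/4 (Z(f) = -1*1/4 = -1/4)
(V(6, 2)*Z(-1 - 1*2))/r(-22) = ((1/8)*(-1/4))/((-22)**2) = -1/32/484 = -1/32*1/484 = -1/15488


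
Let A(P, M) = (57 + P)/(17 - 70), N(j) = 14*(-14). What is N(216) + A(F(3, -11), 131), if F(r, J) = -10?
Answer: -10435/53 ≈ -196.89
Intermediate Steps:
N(j) = -196
A(P, M) = -57/53 - P/53 (A(P, M) = (57 + P)/(-53) = (57 + P)*(-1/53) = -57/53 - P/53)
N(216) + A(F(3, -11), 131) = -196 + (-57/53 - 1/53*(-10)) = -196 + (-57/53 + 10/53) = -196 - 47/53 = -10435/53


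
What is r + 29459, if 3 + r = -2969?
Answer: 26487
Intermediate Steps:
r = -2972 (r = -3 - 2969 = -2972)
r + 29459 = -2972 + 29459 = 26487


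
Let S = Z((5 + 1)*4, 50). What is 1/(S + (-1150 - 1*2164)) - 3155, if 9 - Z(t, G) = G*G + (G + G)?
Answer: -18630276/5905 ≈ -3155.0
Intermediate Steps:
Z(t, G) = 9 - G² - 2*G (Z(t, G) = 9 - (G*G + (G + G)) = 9 - (G² + 2*G) = 9 + (-G² - 2*G) = 9 - G² - 2*G)
S = -2591 (S = 9 - 1*50² - 2*50 = 9 - 1*2500 - 100 = 9 - 2500 - 100 = -2591)
1/(S + (-1150 - 1*2164)) - 3155 = 1/(-2591 + (-1150 - 1*2164)) - 3155 = 1/(-2591 + (-1150 - 2164)) - 3155 = 1/(-2591 - 3314) - 3155 = 1/(-5905) - 3155 = -1/5905 - 3155 = -18630276/5905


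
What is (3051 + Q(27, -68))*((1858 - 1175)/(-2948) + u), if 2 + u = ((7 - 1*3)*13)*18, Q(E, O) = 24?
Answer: 8464703175/2948 ≈ 2.8713e+6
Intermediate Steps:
u = 934 (u = -2 + ((7 - 1*3)*13)*18 = -2 + ((7 - 3)*13)*18 = -2 + (4*13)*18 = -2 + 52*18 = -2 + 936 = 934)
(3051 + Q(27, -68))*((1858 - 1175)/(-2948) + u) = (3051 + 24)*((1858 - 1175)/(-2948) + 934) = 3075*(683*(-1/2948) + 934) = 3075*(-683/2948 + 934) = 3075*(2752749/2948) = 8464703175/2948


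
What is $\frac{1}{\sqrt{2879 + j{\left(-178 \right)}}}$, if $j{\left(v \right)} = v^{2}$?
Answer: $\frac{\sqrt{34563}}{34563} \approx 0.0053789$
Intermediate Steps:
$\frac{1}{\sqrt{2879 + j{\left(-178 \right)}}} = \frac{1}{\sqrt{2879 + \left(-178\right)^{2}}} = \frac{1}{\sqrt{2879 + 31684}} = \frac{1}{\sqrt{34563}} = \frac{\sqrt{34563}}{34563}$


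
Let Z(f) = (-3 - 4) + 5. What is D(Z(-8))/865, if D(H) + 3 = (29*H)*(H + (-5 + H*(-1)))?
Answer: 287/865 ≈ 0.33179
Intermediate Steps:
Z(f) = -2 (Z(f) = -7 + 5 = -2)
D(H) = -3 - 145*H (D(H) = -3 + (29*H)*(H + (-5 + H*(-1))) = -3 + (29*H)*(H + (-5 - H)) = -3 + (29*H)*(-5) = -3 - 145*H)
D(Z(-8))/865 = (-3 - 145*(-2))/865 = (-3 + 290)*(1/865) = 287*(1/865) = 287/865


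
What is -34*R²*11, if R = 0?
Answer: 0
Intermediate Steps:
-34*R²*11 = -34*0²*11 = -34*0*11 = 0*11 = 0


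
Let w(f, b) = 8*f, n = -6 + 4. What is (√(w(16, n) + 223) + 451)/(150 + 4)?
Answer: 41/14 + 3*√39/154 ≈ 3.0502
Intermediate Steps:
n = -2
(√(w(16, n) + 223) + 451)/(150 + 4) = (√(8*16 + 223) + 451)/(150 + 4) = (√(128 + 223) + 451)/154 = (√351 + 451)*(1/154) = (3*√39 + 451)*(1/154) = (451 + 3*√39)*(1/154) = 41/14 + 3*√39/154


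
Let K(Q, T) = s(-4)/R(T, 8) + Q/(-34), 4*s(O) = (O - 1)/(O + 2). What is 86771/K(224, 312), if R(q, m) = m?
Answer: -94406848/7083 ≈ -13329.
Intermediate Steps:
s(O) = (-1 + O)/(4*(2 + O)) (s(O) = ((O - 1)/(O + 2))/4 = ((-1 + O)/(2 + O))/4 = (-1 + O)/(4*(2 + O)))
K(Q, T) = 5/64 - Q/34 (K(Q, T) = ((-1 - 4)/(4*(2 - 4)))/8 + Q/(-34) = ((1/4)*(-5)/(-2))*(1/8) + Q*(-1/34) = ((1/4)*(-1/2)*(-5))*(1/8) - Q/34 = (5/8)*(1/8) - Q/34 = 5/64 - Q/34)
86771/K(224, 312) = 86771/(5/64 - 1/34*224) = 86771/(5/64 - 112/17) = 86771/(-7083/1088) = 86771*(-1088/7083) = -94406848/7083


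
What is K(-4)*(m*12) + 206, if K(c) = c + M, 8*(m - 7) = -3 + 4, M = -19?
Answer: -3521/2 ≈ -1760.5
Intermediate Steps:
m = 57/8 (m = 7 + (-3 + 4)/8 = 7 + (⅛)*1 = 7 + ⅛ = 57/8 ≈ 7.1250)
K(c) = -19 + c (K(c) = c - 19 = -19 + c)
K(-4)*(m*12) + 206 = (-19 - 4)*((57/8)*12) + 206 = -23*171/2 + 206 = -3933/2 + 206 = -3521/2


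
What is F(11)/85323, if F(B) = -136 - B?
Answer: -7/4063 ≈ -0.0017229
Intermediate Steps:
F(11)/85323 = (-136 - 1*11)/85323 = (-136 - 11)*(1/85323) = -147*1/85323 = -7/4063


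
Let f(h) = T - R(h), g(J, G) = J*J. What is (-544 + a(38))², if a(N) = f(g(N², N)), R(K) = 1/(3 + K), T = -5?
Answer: 1310432671399481344/4347804649321 ≈ 3.0140e+5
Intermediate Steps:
g(J, G) = J²
f(h) = -5 - 1/(3 + h)
a(N) = (-16 - 5*N⁴)/(3 + N⁴) (a(N) = (-16 - 5*N⁴)/(3 + (N²)²) = (-16 - 5*N⁴)/(3 + N⁴))
(-544 + a(38))² = (-544 + (-16 - 5*38⁴)/(3 + 38⁴))² = (-544 + (-16 - 5*2085136)/(3 + 2085136))² = (-544 + (-16 - 10425680)/2085139)² = (-544 + (1/2085139)*(-10425696))² = (-544 - 10425696/2085139)² = (-1144741312/2085139)² = 1310432671399481344/4347804649321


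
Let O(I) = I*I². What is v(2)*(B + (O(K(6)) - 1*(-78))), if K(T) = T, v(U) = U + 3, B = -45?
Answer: 1245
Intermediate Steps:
v(U) = 3 + U
O(I) = I³
v(2)*(B + (O(K(6)) - 1*(-78))) = (3 + 2)*(-45 + (6³ - 1*(-78))) = 5*(-45 + (216 + 78)) = 5*(-45 + 294) = 5*249 = 1245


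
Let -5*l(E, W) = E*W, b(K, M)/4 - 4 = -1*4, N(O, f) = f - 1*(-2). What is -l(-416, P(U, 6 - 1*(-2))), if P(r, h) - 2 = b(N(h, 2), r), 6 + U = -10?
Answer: -832/5 ≈ -166.40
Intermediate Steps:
U = -16 (U = -6 - 10 = -16)
N(O, f) = 2 + f (N(O, f) = f + 2 = 2 + f)
b(K, M) = 0 (b(K, M) = 16 + 4*(-1*4) = 16 + 4*(-4) = 16 - 16 = 0)
P(r, h) = 2 (P(r, h) = 2 + 0 = 2)
l(E, W) = -E*W/5
-l(-416, P(U, 6 - 1*(-2))) = -(-1)*(-416)*2/5 = -1*832/5 = -832/5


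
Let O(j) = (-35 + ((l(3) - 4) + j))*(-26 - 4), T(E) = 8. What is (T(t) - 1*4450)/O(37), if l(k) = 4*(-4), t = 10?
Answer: -2221/270 ≈ -8.2259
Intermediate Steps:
l(k) = -16
O(j) = 1650 - 30*j (O(j) = (-35 + ((-16 - 4) + j))*(-26 - 4) = (-35 + (-20 + j))*(-30) = (-55 + j)*(-30) = 1650 - 30*j)
(T(t) - 1*4450)/O(37) = (8 - 1*4450)/(1650 - 30*37) = (8 - 4450)/(1650 - 1110) = -4442/540 = -4442*1/540 = -2221/270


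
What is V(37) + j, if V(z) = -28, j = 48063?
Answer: 48035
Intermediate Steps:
V(37) + j = -28 + 48063 = 48035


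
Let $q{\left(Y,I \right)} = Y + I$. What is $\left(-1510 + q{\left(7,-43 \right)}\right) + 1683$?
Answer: $137$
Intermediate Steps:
$q{\left(Y,I \right)} = I + Y$
$\left(-1510 + q{\left(7,-43 \right)}\right) + 1683 = \left(-1510 + \left(-43 + 7\right)\right) + 1683 = \left(-1510 - 36\right) + 1683 = -1546 + 1683 = 137$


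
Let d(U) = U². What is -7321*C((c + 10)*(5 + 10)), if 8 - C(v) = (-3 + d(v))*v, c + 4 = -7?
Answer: -24437498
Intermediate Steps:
c = -11 (c = -4 - 7 = -11)
C(v) = 8 - v*(-3 + v²) (C(v) = 8 - (-3 + v²)*v = 8 - v*(-3 + v²))
-7321*C((c + 10)*(5 + 10)) = -7321*(8 - ((-11 + 10)*(5 + 10))³ + 3*((-11 + 10)*(5 + 10))) = -7321*(8 - (-1*15)³ + 3*(-1*15)) = -7321*(8 - 1*(-15)³ + 3*(-15)) = -7321*(8 - 1*(-3375) - 45) = -7321*(8 + 3375 - 45) = -7321*3338 = -24437498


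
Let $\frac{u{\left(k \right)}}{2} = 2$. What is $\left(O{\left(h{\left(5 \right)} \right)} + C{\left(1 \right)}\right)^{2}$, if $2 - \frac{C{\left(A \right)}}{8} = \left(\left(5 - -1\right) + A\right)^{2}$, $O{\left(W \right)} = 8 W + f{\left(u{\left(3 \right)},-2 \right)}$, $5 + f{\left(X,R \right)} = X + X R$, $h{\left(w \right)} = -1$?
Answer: $154449$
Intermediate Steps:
$u{\left(k \right)} = 4$ ($u{\left(k \right)} = 2 \cdot 2 = 4$)
$f{\left(X,R \right)} = -5 + X + R X$ ($f{\left(X,R \right)} = -5 + \left(X + X R\right) = -5 + \left(X + R X\right) = -5 + X + R X$)
$O{\left(W \right)} = -9 + 8 W$ ($O{\left(W \right)} = 8 W - 9 = -9 + 8 W$)
$C{\left(A \right)} = 16 - 8 \left(6 + A\right)^{2}$ ($C{\left(A \right)} = 16 - 8 \left(\left(5 - -1\right) + A\right)^{2} = 16 - 8 \left(\left(5 + 1\right) + A\right)^{2} = 16 - 8 \left(6 + A\right)^{2}$)
$\left(O{\left(h{\left(5 \right)} \right)} + C{\left(1 \right)}\right)^{2} = \left(\left(-9 + 8 \left(-1\right)\right) + \left(16 - 8 \left(6 + 1\right)^{2}\right)\right)^{2} = \left(\left(-9 - 8\right) + \left(16 - 8 \cdot 7^{2}\right)\right)^{2} = \left(-17 + \left(16 - 392\right)\right)^{2} = \left(-17 - 376\right)^{2} = \left(-393\right)^{2} = 154449$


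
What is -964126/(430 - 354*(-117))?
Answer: -482063/20924 ≈ -23.039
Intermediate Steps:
-964126/(430 - 354*(-117)) = -964126/(430 + 41418) = -964126/41848 = -964126*1/41848 = -482063/20924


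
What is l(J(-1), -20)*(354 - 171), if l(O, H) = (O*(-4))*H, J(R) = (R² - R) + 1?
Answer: 43920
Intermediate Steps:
J(R) = 1 + R² - R
l(O, H) = -4*H*O (l(O, H) = (-4*O)*H = -4*H*O)
l(J(-1), -20)*(354 - 171) = (-4*(-20)*(1 + (-1)² - 1*(-1)))*(354 - 171) = -4*(-20)*(1 + 1 + 1)*183 = -4*(-20)*3*183 = 240*183 = 43920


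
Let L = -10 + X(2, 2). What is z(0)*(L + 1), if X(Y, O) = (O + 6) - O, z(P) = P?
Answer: 0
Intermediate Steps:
X(Y, O) = 6 (X(Y, O) = (6 + O) - O = 6)
L = -4 (L = -10 + 6 = -4)
z(0)*(L + 1) = 0*(-4 + 1) = 0*(-3) = 0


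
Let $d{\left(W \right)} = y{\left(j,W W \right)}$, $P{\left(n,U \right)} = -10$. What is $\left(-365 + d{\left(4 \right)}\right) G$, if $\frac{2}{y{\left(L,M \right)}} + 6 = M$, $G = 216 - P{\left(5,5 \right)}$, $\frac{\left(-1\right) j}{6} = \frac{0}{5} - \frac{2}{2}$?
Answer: $- \frac{412224}{5} \approx -82445.0$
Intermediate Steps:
$j = 6$ ($j = - 6 \left(\frac{0}{5} - \frac{2}{2}\right) = - 6 \left(0 \cdot \frac{1}{5} - 1\right) = - 6 \left(0 - 1\right) = \left(-6\right) \left(-1\right) = 6$)
$G = 226$ ($G = 216 - -10 = 216 + 10 = 226$)
$y{\left(L,M \right)} = \frac{2}{-6 + M}$
$d{\left(W \right)} = \frac{2}{-6 + W^{2}}$ ($d{\left(W \right)} = \frac{2}{-6 + W W} = \frac{2}{-6 + W^{2}}$)
$\left(-365 + d{\left(4 \right)}\right) G = \left(-365 + \frac{2}{-6 + 4^{2}}\right) 226 = \left(-365 + \frac{2}{-6 + 16}\right) 226 = \left(-365 + \frac{2}{10}\right) 226 = \left(-365 + 2 \cdot \frac{1}{10}\right) 226 = \left(-365 + \frac{1}{5}\right) 226 = \left(- \frac{1824}{5}\right) 226 = - \frac{412224}{5}$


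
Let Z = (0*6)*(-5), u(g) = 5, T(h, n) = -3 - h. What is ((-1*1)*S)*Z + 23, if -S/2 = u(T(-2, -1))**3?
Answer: 23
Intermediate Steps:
Z = 0 (Z = 0*(-5) = 0)
S = -250 (S = -2*5**3 = -2*125 = -250)
((-1*1)*S)*Z + 23 = (-1*1*(-250))*0 + 23 = -1*(-250)*0 + 23 = 250*0 + 23 = 0 + 23 = 23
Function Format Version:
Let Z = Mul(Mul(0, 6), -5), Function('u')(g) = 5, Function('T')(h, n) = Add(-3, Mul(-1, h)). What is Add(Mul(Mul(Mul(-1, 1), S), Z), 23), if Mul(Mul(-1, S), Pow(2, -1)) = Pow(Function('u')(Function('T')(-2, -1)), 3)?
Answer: 23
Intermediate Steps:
Z = 0 (Z = Mul(0, -5) = 0)
S = -250 (S = Mul(-2, Pow(5, 3)) = Mul(-2, 125) = -250)
Add(Mul(Mul(Mul(-1, 1), S), Z), 23) = Add(Mul(Mul(Mul(-1, 1), -250), 0), 23) = Add(Mul(Mul(-1, -250), 0), 23) = Add(Mul(250, 0), 23) = Add(0, 23) = 23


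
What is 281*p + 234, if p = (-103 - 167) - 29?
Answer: -83785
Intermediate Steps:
p = -299 (p = -270 - 29 = -299)
281*p + 234 = 281*(-299) + 234 = -84019 + 234 = -83785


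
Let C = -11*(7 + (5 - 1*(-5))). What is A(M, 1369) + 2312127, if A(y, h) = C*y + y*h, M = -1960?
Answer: -4593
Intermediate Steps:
C = -187 (C = -11*(7 + (5 + 5)) = -11*(7 + 10) = -11*17 = -187)
A(y, h) = -187*y + h*y (A(y, h) = -187*y + y*h = -187*y + h*y)
A(M, 1369) + 2312127 = -1960*(-187 + 1369) + 2312127 = -1960*1182 + 2312127 = -2316720 + 2312127 = -4593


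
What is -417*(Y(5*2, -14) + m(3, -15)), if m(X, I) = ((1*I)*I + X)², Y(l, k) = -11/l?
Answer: -216768693/10 ≈ -2.1677e+7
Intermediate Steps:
m(X, I) = (X + I²)² (m(X, I) = (I*I + X)² = (I² + X)² = (X + I²)²)
-417*(Y(5*2, -14) + m(3, -15)) = -417*(-11/(5*2) + (3 + (-15)²)²) = -417*(-11/10 + (3 + 225)²) = -417*(-11*⅒ + 228²) = -417*(-11/10 + 51984) = -417*519829/10 = -216768693/10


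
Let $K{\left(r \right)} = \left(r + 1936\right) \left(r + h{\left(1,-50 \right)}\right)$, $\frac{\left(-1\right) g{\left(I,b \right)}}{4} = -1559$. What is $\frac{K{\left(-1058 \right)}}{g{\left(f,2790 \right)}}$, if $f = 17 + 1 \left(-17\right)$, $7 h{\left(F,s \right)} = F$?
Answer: $- \frac{3250795}{21826} \approx -148.94$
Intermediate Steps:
$h{\left(F,s \right)} = \frac{F}{7}$
$f = 0$ ($f = 17 - 17 = 0$)
$g{\left(I,b \right)} = 6236$ ($g{\left(I,b \right)} = \left(-4\right) \left(-1559\right) = 6236$)
$K{\left(r \right)} = \left(1936 + r\right) \left(\frac{1}{7} + r\right)$ ($K{\left(r \right)} = \left(r + 1936\right) \left(r + \frac{1}{7} \cdot 1\right) = \left(1936 + r\right) \left(r + \frac{1}{7}\right) = \left(1936 + r\right) \left(\frac{1}{7} + r\right)$)
$\frac{K{\left(-1058 \right)}}{g{\left(f,2790 \right)}} = \frac{\frac{1936}{7} + \left(-1058\right)^{2} + \frac{13553}{7} \left(-1058\right)}{6236} = \left(\frac{1936}{7} + 1119364 - \frac{14339074}{7}\right) \frac{1}{6236} = \left(- \frac{6501590}{7}\right) \frac{1}{6236} = - \frac{3250795}{21826}$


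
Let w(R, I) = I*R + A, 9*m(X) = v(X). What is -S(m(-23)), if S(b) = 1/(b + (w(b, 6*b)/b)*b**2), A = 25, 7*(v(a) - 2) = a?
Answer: 343/1280 ≈ 0.26797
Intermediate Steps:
v(a) = 2 + a/7
m(X) = 2/9 + X/63 (m(X) = (2 + X/7)/9 = 2/9 + X/63)
w(R, I) = 25 + I*R (w(R, I) = I*R + 25 = 25 + I*R)
S(b) = 1/(b + b*(25 + 6*b**2)) (S(b) = 1/(b + ((25 + (6*b)*b)/b)*b**2) = 1/(b + ((25 + 6*b**2)/b)*b**2) = 1/(b + b*(25 + 6*b**2)))
-S(m(-23)) = -1/(6*(2/9 + (1/63)*(-23))**3 + 26*(2/9 + (1/63)*(-23))) = -1/(6*(2/9 - 23/63)**3 + 26*(2/9 - 23/63)) = -1/(6*(-1/7)**3 + 26*(-1/7)) = -1/(6*(-1/343) - 26/7) = -1/(-6/343 - 26/7) = -1/(-1280/343) = -1*(-343/1280) = 343/1280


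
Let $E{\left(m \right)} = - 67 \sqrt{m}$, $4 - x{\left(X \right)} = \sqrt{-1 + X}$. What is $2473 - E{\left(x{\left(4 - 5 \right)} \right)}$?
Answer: $2473 + 67 \sqrt{4 - i \sqrt{2}} \approx 2609.0 - 23.337 i$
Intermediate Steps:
$x{\left(X \right)} = 4 - \sqrt{-1 + X}$
$2473 - E{\left(x{\left(4 - 5 \right)} \right)} = 2473 - - 67 \sqrt{4 - \sqrt{-1 + \left(4 - 5\right)}} = 2473 - - 67 \sqrt{4 - \sqrt{-1 - 1}} = 2473 - - 67 \sqrt{4 - \sqrt{-2}} = 2473 - - 67 \sqrt{4 - i \sqrt{2}} = 2473 + 67 \sqrt{4 - i \sqrt{2}}$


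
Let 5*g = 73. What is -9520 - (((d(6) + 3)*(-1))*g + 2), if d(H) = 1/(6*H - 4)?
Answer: -1516439/160 ≈ -9477.8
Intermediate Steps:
d(H) = 1/(-4 + 6*H)
g = 73/5 (g = (⅕)*73 = 73/5 ≈ 14.600)
-9520 - (((d(6) + 3)*(-1))*g + 2) = -9520 - (((1/(2*(-2 + 3*6)) + 3)*(-1))*(73/5) + 2) = -9520 - (((1/(2*(-2 + 18)) + 3)*(-1))*(73/5) + 2) = -9520 - ((((½)/16 + 3)*(-1))*(73/5) + 2) = -9520 - ((((½)*(1/16) + 3)*(-1))*(73/5) + 2) = -9520 - (((1/32 + 3)*(-1))*(73/5) + 2) = -9520 - (((97/32)*(-1))*(73/5) + 2) = -9520 - (-97/32*73/5 + 2) = -9520 - (-7081/160 + 2) = -9520 - 1*(-6761/160) = -9520 + 6761/160 = -1516439/160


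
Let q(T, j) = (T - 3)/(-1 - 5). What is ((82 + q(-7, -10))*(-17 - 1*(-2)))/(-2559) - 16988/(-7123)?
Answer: 52411657/18227757 ≈ 2.8754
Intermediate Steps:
q(T, j) = ½ - T/6 (q(T, j) = (-3 + T)/(-6) = (-3 + T)*(-⅙) = ½ - T/6)
((82 + q(-7, -10))*(-17 - 1*(-2)))/(-2559) - 16988/(-7123) = ((82 + (½ - ⅙*(-7)))*(-17 - 1*(-2)))/(-2559) - 16988/(-7123) = ((82 + (½ + 7/6))*(-17 + 2))*(-1/2559) - 16988*(-1/7123) = ((82 + 5/3)*(-15))*(-1/2559) + 16988/7123 = ((251/3)*(-15))*(-1/2559) + 16988/7123 = -1255*(-1/2559) + 16988/7123 = 1255/2559 + 16988/7123 = 52411657/18227757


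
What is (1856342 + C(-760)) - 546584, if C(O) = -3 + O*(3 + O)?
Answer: 1885075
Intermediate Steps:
(1856342 + C(-760)) - 546584 = (1856342 + (-3 + (-760)**2 + 3*(-760))) - 546584 = (1856342 + (-3 + 577600 - 2280)) - 546584 = (1856342 + 575317) - 546584 = 2431659 - 546584 = 1885075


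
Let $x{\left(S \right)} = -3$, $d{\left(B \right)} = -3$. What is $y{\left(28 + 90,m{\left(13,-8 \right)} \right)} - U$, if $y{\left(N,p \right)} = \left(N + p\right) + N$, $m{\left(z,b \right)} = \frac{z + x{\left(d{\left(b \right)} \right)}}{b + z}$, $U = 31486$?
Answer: $-31248$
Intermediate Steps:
$m{\left(z,b \right)} = \frac{-3 + z}{b + z}$ ($m{\left(z,b \right)} = \frac{z - 3}{b + z} = \frac{-3 + z}{b + z}$)
$y{\left(N,p \right)} = p + 2 N$
$y{\left(28 + 90,m{\left(13,-8 \right)} \right)} - U = \left(\frac{-3 + 13}{-8 + 13} + 2 \left(28 + 90\right)\right) - 31486 = \left(\frac{1}{5} \cdot 10 + 2 \cdot 118\right) - 31486 = \left(\frac{1}{5} \cdot 10 + 236\right) - 31486 = \left(2 + 236\right) - 31486 = 238 - 31486 = -31248$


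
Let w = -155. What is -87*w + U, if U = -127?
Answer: 13358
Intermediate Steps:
-87*w + U = -87*(-155) - 127 = 13485 - 127 = 13358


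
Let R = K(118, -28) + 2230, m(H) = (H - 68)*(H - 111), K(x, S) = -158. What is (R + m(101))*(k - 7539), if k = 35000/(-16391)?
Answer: -215322956758/16391 ≈ -1.3137e+7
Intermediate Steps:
m(H) = (-111 + H)*(-68 + H) (m(H) = (-68 + H)*(-111 + H) = (-111 + H)*(-68 + H))
k = -35000/16391 (k = 35000*(-1/16391) = -35000/16391 ≈ -2.1353)
R = 2072 (R = -158 + 2230 = 2072)
(R + m(101))*(k - 7539) = (2072 + (7548 + 101² - 179*101))*(-35000/16391 - 7539) = (2072 + (7548 + 10201 - 18079))*(-123606749/16391) = (2072 - 330)*(-123606749/16391) = 1742*(-123606749/16391) = -215322956758/16391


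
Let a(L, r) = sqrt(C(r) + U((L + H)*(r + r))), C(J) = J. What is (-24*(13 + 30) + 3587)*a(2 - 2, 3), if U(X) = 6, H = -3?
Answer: 7665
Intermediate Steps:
a(L, r) = sqrt(6 + r) (a(L, r) = sqrt(r + 6) = sqrt(6 + r))
(-24*(13 + 30) + 3587)*a(2 - 2, 3) = (-24*(13 + 30) + 3587)*sqrt(6 + 3) = (-24*43 + 3587)*sqrt(9) = (-1032 + 3587)*3 = 2555*3 = 7665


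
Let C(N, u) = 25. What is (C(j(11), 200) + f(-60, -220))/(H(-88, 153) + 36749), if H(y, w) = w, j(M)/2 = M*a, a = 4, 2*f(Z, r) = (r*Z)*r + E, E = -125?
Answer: -2904075/73804 ≈ -39.348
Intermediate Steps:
f(Z, r) = -125/2 + Z*r²/2 (f(Z, r) = ((r*Z)*r - 125)/2 = ((Z*r)*r - 125)/2 = (Z*r² - 125)/2 = (-125 + Z*r²)/2 = -125/2 + Z*r²/2)
j(M) = 8*M (j(M) = 2*(M*4) = 2*(4*M) = 8*M)
(C(j(11), 200) + f(-60, -220))/(H(-88, 153) + 36749) = (25 + (-125/2 + (½)*(-60)*(-220)²))/(153 + 36749) = (25 + (-125/2 + (½)*(-60)*48400))/36902 = (25 + (-125/2 - 1452000))*(1/36902) = (25 - 2904125/2)*(1/36902) = -2904075/2*1/36902 = -2904075/73804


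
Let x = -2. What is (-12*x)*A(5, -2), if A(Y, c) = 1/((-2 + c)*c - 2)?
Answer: 4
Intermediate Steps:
A(Y, c) = 1/(-2 + c*(-2 + c)) (A(Y, c) = 1/(c*(-2 + c) - 2) = 1/(-2 + c*(-2 + c)))
(-12*x)*A(5, -2) = (-12*(-2))/(-2 + (-2)² - 2*(-2)) = 24/(-2 + 4 + 4) = 24/6 = 24*(⅙) = 4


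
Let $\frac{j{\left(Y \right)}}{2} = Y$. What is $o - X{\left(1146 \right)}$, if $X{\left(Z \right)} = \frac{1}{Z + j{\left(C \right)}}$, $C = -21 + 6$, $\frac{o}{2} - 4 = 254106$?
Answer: $\frac{567173519}{1116} \approx 5.0822 \cdot 10^{5}$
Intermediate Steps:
$o = 508220$ ($o = 8 + 2 \cdot 254106 = 8 + 508212 = 508220$)
$C = -15$
$j{\left(Y \right)} = 2 Y$
$X{\left(Z \right)} = \frac{1}{-30 + Z}$ ($X{\left(Z \right)} = \frac{1}{Z + 2 \left(-15\right)} = \frac{1}{Z - 30} = \frac{1}{-30 + Z}$)
$o - X{\left(1146 \right)} = 508220 - \frac{1}{-30 + 1146} = 508220 - \frac{1}{1116} = \frac{567173519}{1116}$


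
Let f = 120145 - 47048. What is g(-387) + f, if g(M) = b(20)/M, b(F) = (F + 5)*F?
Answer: 28288039/387 ≈ 73096.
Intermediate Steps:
f = 73097
b(F) = F*(5 + F) (b(F) = (5 + F)*F = F*(5 + F))
g(M) = 500/M (g(M) = (20*(5 + 20))/M = (20*25)/M = 500/M)
g(-387) + f = 500/(-387) + 73097 = 500*(-1/387) + 73097 = -500/387 + 73097 = 28288039/387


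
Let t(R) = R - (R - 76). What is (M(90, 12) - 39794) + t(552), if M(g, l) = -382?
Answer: -40100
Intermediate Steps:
t(R) = 76 (t(R) = R - (-76 + R) = R + (76 - R) = 76)
(M(90, 12) - 39794) + t(552) = (-382 - 39794) + 76 = -40176 + 76 = -40100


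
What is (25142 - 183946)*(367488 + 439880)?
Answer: -128213267872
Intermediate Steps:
(25142 - 183946)*(367488 + 439880) = -158804*807368 = -128213267872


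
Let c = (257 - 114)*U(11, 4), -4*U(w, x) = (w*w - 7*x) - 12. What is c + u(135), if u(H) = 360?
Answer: -10143/4 ≈ -2535.8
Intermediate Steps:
U(w, x) = 3 - w²/4 + 7*x/4 (U(w, x) = -((w*w - 7*x) - 12)/4 = -((w² - 7*x) - 12)/4 = -(-12 + w² - 7*x)/4 = 3 - w²/4 + 7*x/4)
c = -11583/4 (c = (257 - 114)*(3 - ¼*11² + (7/4)*4) = 143*(3 - ¼*121 + 7) = 143*(3 - 121/4 + 7) = 143*(-81/4) = -11583/4 ≈ -2895.8)
c + u(135) = -11583/4 + 360 = -10143/4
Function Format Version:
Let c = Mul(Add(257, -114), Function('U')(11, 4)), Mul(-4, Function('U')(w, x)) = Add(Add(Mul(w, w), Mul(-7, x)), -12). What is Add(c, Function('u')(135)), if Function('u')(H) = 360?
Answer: Rational(-10143, 4) ≈ -2535.8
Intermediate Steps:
Function('U')(w, x) = Add(3, Mul(Rational(-1, 4), Pow(w, 2)), Mul(Rational(7, 4), x)) (Function('U')(w, x) = Mul(Rational(-1, 4), Add(Add(Mul(w, w), Mul(-7, x)), -12)) = Mul(Rational(-1, 4), Add(Add(Pow(w, 2), Mul(-7, x)), -12)) = Mul(Rational(-1, 4), Add(-12, Pow(w, 2), Mul(-7, x))) = Add(3, Mul(Rational(-1, 4), Pow(w, 2)), Mul(Rational(7, 4), x)))
c = Rational(-11583, 4) (c = Mul(Add(257, -114), Add(3, Mul(Rational(-1, 4), Pow(11, 2)), Mul(Rational(7, 4), 4))) = Mul(143, Add(3, Mul(Rational(-1, 4), 121), 7)) = Mul(143, Add(3, Rational(-121, 4), 7)) = Mul(143, Rational(-81, 4)) = Rational(-11583, 4) ≈ -2895.8)
Add(c, Function('u')(135)) = Add(Rational(-11583, 4), 360) = Rational(-10143, 4)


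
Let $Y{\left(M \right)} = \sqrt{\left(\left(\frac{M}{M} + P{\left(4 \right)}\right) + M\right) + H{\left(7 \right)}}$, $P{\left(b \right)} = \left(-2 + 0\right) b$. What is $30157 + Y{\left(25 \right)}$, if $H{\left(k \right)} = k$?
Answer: $30162$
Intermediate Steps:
$P{\left(b \right)} = - 2 b$
$Y{\left(M \right)} = \sqrt{M}$ ($Y{\left(M \right)} = \sqrt{\left(\left(\frac{M}{M} - 8\right) + M\right) + 7} = \sqrt{\left(\left(1 - 8\right) + M\right) + 7} = \sqrt{\left(-7 + M\right) + 7} = \sqrt{M}$)
$30157 + Y{\left(25 \right)} = 30157 + \sqrt{25} = 30157 + 5 = 30162$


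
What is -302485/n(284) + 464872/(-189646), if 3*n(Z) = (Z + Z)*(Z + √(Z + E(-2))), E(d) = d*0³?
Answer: -123410297849/15242228312 + 907455*√71/22825648 ≈ -7.7616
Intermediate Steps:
E(d) = 0 (E(d) = d*0 = 0)
n(Z) = 2*Z*(Z + √Z)/3 (n(Z) = ((Z + Z)*(Z + √(Z + 0)))/3 = ((2*Z)*(Z + √Z))/3 = (2*Z*(Z + √Z))/3 = 2*Z*(Z + √Z)/3)
-302485/n(284) + 464872/(-189646) = -302485*3/(568*(284 + √284)) + 464872/(-189646) = -302485*3/(568*(284 + 2*√71)) + 464872*(-1/189646) = -302485/(161312/3 + 1136*√71/3) - 232436/94823 = -232436/94823 - 302485/(161312/3 + 1136*√71/3)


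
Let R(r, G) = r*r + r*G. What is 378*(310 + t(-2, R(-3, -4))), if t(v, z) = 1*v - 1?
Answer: 116046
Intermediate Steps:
R(r, G) = r² + G*r
t(v, z) = -1 + v (t(v, z) = v - 1 = -1 + v)
378*(310 + t(-2, R(-3, -4))) = 378*(310 + (-1 - 2)) = 378*(310 - 3) = 378*307 = 116046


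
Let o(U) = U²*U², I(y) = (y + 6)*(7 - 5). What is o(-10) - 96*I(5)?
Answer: 7888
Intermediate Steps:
I(y) = 12 + 2*y (I(y) = (6 + y)*2 = 12 + 2*y)
o(U) = U⁴
o(-10) - 96*I(5) = (-10)⁴ - 96*(12 + 2*5) = 10000 - 96*(12 + 10) = 10000 - 96*22 = 10000 - 2112 = 7888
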